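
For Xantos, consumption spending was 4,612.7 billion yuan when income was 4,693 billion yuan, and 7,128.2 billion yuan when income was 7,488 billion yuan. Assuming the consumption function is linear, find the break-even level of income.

MPC = (7128.2 − 4612.7)/(7488 − 4693) = 2515.5/2795 = 0.9
a = 4612.7 − 0.9(4693) = 4612.7 − 4223.7 = 389
Break-even: Y = a/(1−MPC) = 389/0.1 = 3890

Y = 3890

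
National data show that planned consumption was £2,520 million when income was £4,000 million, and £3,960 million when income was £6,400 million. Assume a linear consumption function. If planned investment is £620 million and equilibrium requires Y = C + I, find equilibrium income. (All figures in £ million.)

MPC = (3960 − 2520)/(6400 − 4000) = 1440/2400 = 0.6
a = 2520 − 0.6(4000) = 120
Equilibrium: Y = 120 + 0.6Y + 620
0.4Y = 740, so Y = 740/0.4 = 1850

Y = 1850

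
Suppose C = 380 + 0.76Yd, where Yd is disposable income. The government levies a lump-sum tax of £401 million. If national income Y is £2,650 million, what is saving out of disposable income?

Yd = Y − T = 2650 − 401 = 2249
C = 380 + 0.76(2249) = 380 + 1709.24 = 2089.24
S = Yd − C = 2249 − 2089.24 = 159.76

S = 159.76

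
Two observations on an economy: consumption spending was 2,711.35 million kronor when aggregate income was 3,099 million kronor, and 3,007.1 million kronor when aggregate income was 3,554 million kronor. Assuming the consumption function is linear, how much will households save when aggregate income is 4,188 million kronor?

MPC = (3007.1 − 2711.35)/(3554 − 3099) = 295.75/455 = 0.65
a = 2711.35 − 0.65(3099) = 2711.35 − 2014.35 = 697
C = 697 + 0.65(4188) = 3419.2
S = 4188 − 3419.2 = 768.8

S = 768.8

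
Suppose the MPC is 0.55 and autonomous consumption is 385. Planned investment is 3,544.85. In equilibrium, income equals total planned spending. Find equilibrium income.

Y = 8733

Y = C + I = 385 + 0.55Y + 3544.85
Y − 0.55Y = 3929.85
0.45Y = 3929.85, so Y = 3929.85/0.45 = 8733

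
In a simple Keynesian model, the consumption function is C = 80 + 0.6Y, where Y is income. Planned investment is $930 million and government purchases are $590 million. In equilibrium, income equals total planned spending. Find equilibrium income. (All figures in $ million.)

Y = C + I + G = 80 + 0.6Y + 930 + 590
Y − 0.6Y = 1600
0.4Y = 1600, so Y = 1600/0.4 = 4000

Y = 4000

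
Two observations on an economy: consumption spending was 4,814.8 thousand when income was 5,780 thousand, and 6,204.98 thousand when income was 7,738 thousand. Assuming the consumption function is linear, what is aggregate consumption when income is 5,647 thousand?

MPC = (6204.98 − 4814.8)/(7738 − 5780) = 1390.18/1958 = 0.71
a = 4814.8 − 0.71(5780) = 4814.8 − 4103.8 = 711
C = 711 + 0.71(5647) = 711 + 4009.37 = 4720.37

C = 4720.37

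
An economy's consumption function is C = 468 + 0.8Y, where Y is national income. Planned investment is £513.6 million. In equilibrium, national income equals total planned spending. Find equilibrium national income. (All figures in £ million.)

Y = 4908

Y = C + I = 468 + 0.8Y + 513.6
Y − 0.8Y = 981.6
0.2Y = 981.6, so Y = 981.6/0.2 = 4908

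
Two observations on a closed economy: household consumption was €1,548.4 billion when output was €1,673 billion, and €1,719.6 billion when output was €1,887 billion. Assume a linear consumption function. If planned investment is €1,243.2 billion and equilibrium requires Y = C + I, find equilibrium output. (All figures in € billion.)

Y = 7266

MPC = (1719.6 − 1548.4)/(1887 − 1673) = 171.2/214 = 0.8
a = 1548.4 − 0.8(1673) = 210
Equilibrium: Y = 210 + 0.8Y + 1243.2
0.2Y = 1453.2, so Y = 1453.2/0.2 = 7266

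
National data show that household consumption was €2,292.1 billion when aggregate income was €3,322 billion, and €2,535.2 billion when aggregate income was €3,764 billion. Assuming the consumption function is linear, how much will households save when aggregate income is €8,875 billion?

MPC = (2535.2 − 2292.1)/(3764 − 3322) = 243.1/442 = 0.55
a = 2292.1 − 0.55(3322) = 2292.1 − 1827.1 = 465
C = 465 + 0.55(8875) = 5346.25
S = 8875 − 5346.25 = 3528.75

S = 3528.75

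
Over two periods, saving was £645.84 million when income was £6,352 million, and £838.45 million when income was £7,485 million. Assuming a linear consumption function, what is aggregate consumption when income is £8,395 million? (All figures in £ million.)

C = 7401.85

MPS = ΔS/ΔY = (838.45 − 645.84)/(7485 − 6352) = 192.61/1133 = 0.17
MPC = 1 − MPS = 0.83
Autonomous saving = 645.84 − 0.17(6352) = -434, so a = 434
C = 434 + 0.83(8395) = 434 + 6967.85 = 7401.85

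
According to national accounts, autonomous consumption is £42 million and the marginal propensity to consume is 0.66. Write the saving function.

S = -42 + 0.34Y

S = Y − C = Y − (42 + 0.66Y) = -42 + (1 − 0.66)Y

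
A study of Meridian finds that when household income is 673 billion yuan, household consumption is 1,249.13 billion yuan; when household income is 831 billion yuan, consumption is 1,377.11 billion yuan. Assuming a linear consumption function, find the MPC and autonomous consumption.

MPC = 0.81; a = 704

MPC = ΔC/ΔY = (1377.11 − 1249.13)/(831 − 673) = 127.98/158 = 0.81
a = C − MPC·Y = 1249.13 − 0.81(673) = 1249.13 − 545.13 = 704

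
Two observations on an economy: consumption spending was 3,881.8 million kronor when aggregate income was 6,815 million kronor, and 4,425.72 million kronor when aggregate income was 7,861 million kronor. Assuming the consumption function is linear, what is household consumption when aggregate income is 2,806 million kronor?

MPC = (4425.72 − 3881.8)/(7861 − 6815) = 543.92/1046 = 0.52
a = 3881.8 − 0.52(6815) = 3881.8 − 3543.8 = 338
C = 338 + 0.52(2806) = 338 + 1459.12 = 1797.12

C = 1797.12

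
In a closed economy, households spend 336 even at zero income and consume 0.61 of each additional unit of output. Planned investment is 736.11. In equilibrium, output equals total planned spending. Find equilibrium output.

Y = 2749

Y = C + I = 336 + 0.61Y + 736.11
Y − 0.61Y = 1072.11
0.39Y = 1072.11, so Y = 1072.11/0.39 = 2749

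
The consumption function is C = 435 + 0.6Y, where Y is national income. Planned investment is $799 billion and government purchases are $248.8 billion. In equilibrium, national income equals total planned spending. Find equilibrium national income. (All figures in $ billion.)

Y = 3707

Y = C + I + G = 435 + 0.6Y + 799 + 248.8
Y − 0.6Y = 1482.8
0.4Y = 1482.8, so Y = 1482.8/0.4 = 3707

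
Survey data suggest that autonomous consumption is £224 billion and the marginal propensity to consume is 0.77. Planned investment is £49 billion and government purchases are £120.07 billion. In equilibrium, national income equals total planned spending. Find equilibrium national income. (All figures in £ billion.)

Y = C + I + G = 224 + 0.77Y + 49 + 120.07
Y − 0.77Y = 393.07
0.23Y = 393.07, so Y = 393.07/0.23 = 1709

Y = 1709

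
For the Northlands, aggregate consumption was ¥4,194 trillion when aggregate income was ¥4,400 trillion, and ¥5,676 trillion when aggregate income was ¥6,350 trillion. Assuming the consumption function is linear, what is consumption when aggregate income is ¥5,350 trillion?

C = 4916

MPC = (5676 − 4194)/(6350 − 4400) = 1482/1950 = 0.76
a = 4194 − 0.76(4400) = 4194 − 3344 = 850
C = 850 + 0.76(5350) = 850 + 4066 = 4916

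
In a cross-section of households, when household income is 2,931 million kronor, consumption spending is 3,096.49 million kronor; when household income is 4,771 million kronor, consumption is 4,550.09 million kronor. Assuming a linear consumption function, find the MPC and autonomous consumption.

MPC = 0.79; a = 781

MPC = ΔC/ΔY = (4550.09 − 3096.49)/(4771 − 2931) = 1453.6/1840 = 0.79
a = C − MPC·Y = 3096.49 − 0.79(2931) = 3096.49 − 2315.49 = 781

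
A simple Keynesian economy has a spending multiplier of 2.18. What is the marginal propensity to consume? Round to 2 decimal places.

MPC = 0.54

k = 1/(1 − MPC), so 1 − MPC = 1/k = 1/2.18 = 0.4587
MPC = 1 − 0.4587 = 0.54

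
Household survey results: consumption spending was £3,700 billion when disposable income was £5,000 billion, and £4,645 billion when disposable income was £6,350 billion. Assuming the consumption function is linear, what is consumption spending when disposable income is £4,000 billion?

MPC = (4645 − 3700)/(6350 − 5000) = 945/1350 = 0.7
a = 3700 − 0.7(5000) = 3700 − 3500 = 200
C = 200 + 0.7(4000) = 200 + 2800 = 3000

C = 3000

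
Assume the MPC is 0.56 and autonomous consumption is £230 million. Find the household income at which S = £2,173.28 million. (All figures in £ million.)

Y = 5462

S = Y − C = -230 + 0.44Y
-230 + 0.44Y = 2173.28, so 0.44Y = 2403.28 and Y = 5462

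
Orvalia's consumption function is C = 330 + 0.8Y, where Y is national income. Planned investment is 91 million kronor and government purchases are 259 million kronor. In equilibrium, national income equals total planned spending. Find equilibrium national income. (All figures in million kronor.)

Y = C + I + G = 330 + 0.8Y + 91 + 259
Y − 0.8Y = 680
0.2Y = 680, so Y = 680/0.2 = 3400

Y = 3400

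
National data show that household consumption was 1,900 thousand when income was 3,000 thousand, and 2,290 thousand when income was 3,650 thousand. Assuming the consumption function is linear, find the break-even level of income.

Y = 250

MPC = (2290 − 1900)/(3650 − 3000) = 390/650 = 0.6
a = 1900 − 0.6(3000) = 1900 − 1800 = 100
Break-even: Y = a/(1−MPC) = 100/0.4 = 250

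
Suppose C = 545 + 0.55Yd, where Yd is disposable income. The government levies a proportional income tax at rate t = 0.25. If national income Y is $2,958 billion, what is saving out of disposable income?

S = 453.325

Yd = (1 − 0.25)(2958) = 0.75(2958) = 2218.5
C = 545 + 0.55(2218.5) = 545 + 1220.175 = 1765.175
S = Yd − C = 2218.5 − 1765.175 = 453.325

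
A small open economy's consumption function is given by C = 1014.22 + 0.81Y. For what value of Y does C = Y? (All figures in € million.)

Y = 5338

At break-even, C = Y: 1014.22 + 0.81Y = Y
0.19Y = 1014.22, so Y = 1014.22/0.19 = 5338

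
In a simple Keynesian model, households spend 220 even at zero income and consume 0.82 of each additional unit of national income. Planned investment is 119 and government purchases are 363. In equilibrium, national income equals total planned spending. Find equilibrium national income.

Y = 3900

Y = C + I + G = 220 + 0.82Y + 119 + 363
Y − 0.82Y = 702
0.18Y = 702, so Y = 702/0.18 = 3900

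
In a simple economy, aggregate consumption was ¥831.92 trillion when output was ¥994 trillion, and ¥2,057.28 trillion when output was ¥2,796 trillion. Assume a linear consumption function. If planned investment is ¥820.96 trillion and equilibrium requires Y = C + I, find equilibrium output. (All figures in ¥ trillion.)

MPC = (2057.28 − 831.92)/(2796 − 994) = 1225.36/1802 = 0.68
a = 831.92 − 0.68(994) = 156
Equilibrium: Y = 156 + 0.68Y + 820.96
0.32Y = 976.96, so Y = 976.96/0.32 = 3053

Y = 3053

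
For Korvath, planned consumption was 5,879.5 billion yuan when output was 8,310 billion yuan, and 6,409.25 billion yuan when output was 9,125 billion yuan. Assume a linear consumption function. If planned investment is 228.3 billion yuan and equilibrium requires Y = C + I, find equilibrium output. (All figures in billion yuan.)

Y = 2018

MPC = (6409.25 − 5879.5)/(9125 − 8310) = 529.75/815 = 0.65
a = 5879.5 − 0.65(8310) = 478
Equilibrium: Y = 478 + 0.65Y + 228.3
0.35Y = 706.3, so Y = 706.3/0.35 = 2018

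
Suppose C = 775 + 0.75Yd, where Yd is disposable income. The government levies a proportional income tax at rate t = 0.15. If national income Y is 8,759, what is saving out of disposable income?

S = 1086.2875

Yd = (1 − 0.15)(8759) = 0.85(8759) = 7445.15
C = 775 + 0.75(7445.15) = 775 + 5583.8625 = 6358.8625
S = Yd − C = 7445.15 − 6358.8625 = 1086.2875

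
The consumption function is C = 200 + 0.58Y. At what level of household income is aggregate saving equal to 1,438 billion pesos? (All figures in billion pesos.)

S = Y − C = -200 + 0.42Y
-200 + 0.42Y = 1438, so 0.42Y = 1638 and Y = 3900

Y = 3900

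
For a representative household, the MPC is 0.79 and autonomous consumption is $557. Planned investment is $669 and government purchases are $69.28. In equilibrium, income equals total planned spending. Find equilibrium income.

Y = 6168

Y = C + I + G = 557 + 0.79Y + 669 + 69.28
Y − 0.79Y = 1295.28
0.21Y = 1295.28, so Y = 1295.28/0.21 = 6168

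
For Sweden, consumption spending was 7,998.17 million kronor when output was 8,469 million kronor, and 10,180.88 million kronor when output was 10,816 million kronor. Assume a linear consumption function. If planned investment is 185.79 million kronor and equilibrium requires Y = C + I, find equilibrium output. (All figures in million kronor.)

MPC = (10180.88 − 7998.17)/(10816 − 8469) = 2182.71/2347 = 0.93
a = 7998.17 − 0.93(8469) = 122
Equilibrium: Y = 122 + 0.93Y + 185.79
0.07Y = 307.79, so Y = 307.79/0.07 = 4397

Y = 4397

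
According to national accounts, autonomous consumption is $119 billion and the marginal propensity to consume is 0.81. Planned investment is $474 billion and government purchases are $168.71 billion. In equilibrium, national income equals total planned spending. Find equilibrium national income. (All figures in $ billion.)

Y = 4009

Y = C + I + G = 119 + 0.81Y + 474 + 168.71
Y − 0.81Y = 761.71
0.19Y = 761.71, so Y = 761.71/0.19 = 4009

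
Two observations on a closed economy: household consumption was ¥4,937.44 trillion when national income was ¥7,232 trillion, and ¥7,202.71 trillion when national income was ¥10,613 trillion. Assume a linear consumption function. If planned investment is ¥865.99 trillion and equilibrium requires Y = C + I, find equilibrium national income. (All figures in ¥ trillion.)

Y = 2903

MPC = (7202.71 − 4937.44)/(10613 − 7232) = 2265.27/3381 = 0.67
a = 4937.44 − 0.67(7232) = 92
Equilibrium: Y = 92 + 0.67Y + 865.99
0.33Y = 957.99, so Y = 957.99/0.33 = 2903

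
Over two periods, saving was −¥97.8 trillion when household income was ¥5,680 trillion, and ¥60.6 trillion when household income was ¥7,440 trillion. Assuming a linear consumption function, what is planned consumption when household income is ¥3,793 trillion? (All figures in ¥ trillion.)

C = 4060.63

MPS = ΔS/ΔY = (60.6 − (-97.8))/(7440 − 5680) = 158.4/1760 = 0.09
MPC = 1 − MPS = 0.91
Autonomous saving = -97.8 − 0.09(5680) = -609, so a = 609
C = 609 + 0.91(3793) = 609 + 3451.63 = 4060.63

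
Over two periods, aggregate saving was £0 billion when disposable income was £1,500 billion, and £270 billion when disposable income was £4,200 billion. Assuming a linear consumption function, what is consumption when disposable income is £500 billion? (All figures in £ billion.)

MPS = ΔS/ΔY = (270 − 0)/(4200 − 1500) = 270/2700 = 0.1
MPC = 1 − MPS = 0.9
Autonomous saving = 0 − 0.1(1500) = -150, so a = 150
C = 150 + 0.9(500) = 150 + 450 = 600

C = 600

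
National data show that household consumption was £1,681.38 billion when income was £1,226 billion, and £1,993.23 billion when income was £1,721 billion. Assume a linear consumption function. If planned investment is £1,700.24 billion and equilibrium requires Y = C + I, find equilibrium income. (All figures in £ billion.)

Y = 7052

MPC = (1993.23 − 1681.38)/(1721 − 1226) = 311.85/495 = 0.63
a = 1681.38 − 0.63(1226) = 909
Equilibrium: Y = 909 + 0.63Y + 1700.24
0.37Y = 2609.24, so Y = 2609.24/0.37 = 7052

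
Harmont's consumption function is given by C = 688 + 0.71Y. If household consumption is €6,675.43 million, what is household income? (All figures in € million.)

Y = 8433

688 + 0.71Y = 6675.43
0.71Y = 5987.43, so Y = 5987.43/0.71 = 8433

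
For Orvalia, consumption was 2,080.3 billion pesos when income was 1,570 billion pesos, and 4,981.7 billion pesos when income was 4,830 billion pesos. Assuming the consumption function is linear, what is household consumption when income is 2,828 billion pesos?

C = 3199.92

MPC = (4981.7 − 2080.3)/(4830 − 1570) = 2901.4/3260 = 0.89
a = 2080.3 − 0.89(1570) = 2080.3 − 1397.3 = 683
C = 683 + 0.89(2828) = 683 + 2516.92 = 3199.92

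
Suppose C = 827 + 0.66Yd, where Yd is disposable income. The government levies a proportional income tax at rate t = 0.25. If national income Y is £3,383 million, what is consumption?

Yd = (1 − 0.25)(3383) = 0.75(3383) = 2537.25
C = 827 + 0.66(2537.25) = 827 + 1674.585 = 2501.585

C = 2501.585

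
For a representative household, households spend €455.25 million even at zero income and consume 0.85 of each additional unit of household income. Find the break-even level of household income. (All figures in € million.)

At break-even, C = Y: 455.25 + 0.85Y = Y
0.15Y = 455.25, so Y = 455.25/0.15 = 3035

Y = 3035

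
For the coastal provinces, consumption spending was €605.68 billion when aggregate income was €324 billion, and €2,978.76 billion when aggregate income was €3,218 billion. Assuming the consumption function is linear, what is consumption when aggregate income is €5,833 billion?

MPC = (2978.76 − 605.68)/(3218 − 324) = 2373.08/2894 = 0.82
a = 605.68 − 0.82(324) = 605.68 − 265.68 = 340
C = 340 + 0.82(5833) = 340 + 4783.06 = 5123.06

C = 5123.06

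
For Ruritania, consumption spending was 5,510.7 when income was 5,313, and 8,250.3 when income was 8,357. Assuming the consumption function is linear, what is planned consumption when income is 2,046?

MPC = (8250.3 − 5510.7)/(8357 − 5313) = 2739.6/3044 = 0.9
a = 5510.7 − 0.9(5313) = 5510.7 − 4781.7 = 729
C = 729 + 0.9(2046) = 729 + 1841.4 = 2570.4

C = 2570.4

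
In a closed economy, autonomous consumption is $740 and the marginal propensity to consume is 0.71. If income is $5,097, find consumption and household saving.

C = 4358.87; S = 738.13

C = 740 + 0.71(5097) = 740 + 3618.87 = 4358.87
S = Y − C = 5097 − 4358.87 = 738.13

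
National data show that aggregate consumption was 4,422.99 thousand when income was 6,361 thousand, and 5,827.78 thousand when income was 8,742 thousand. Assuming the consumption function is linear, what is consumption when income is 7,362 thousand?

C = 5013.58

MPC = (5827.78 − 4422.99)/(8742 − 6361) = 1404.79/2381 = 0.59
a = 4422.99 − 0.59(6361) = 4422.99 − 3752.99 = 670
C = 670 + 0.59(7362) = 670 + 4343.58 = 5013.58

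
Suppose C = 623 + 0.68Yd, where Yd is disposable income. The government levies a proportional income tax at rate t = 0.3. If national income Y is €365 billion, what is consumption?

C = 796.74

Yd = (1 − 0.3)(365) = 0.7(365) = 255.5
C = 623 + 0.68(255.5) = 623 + 173.74 = 796.74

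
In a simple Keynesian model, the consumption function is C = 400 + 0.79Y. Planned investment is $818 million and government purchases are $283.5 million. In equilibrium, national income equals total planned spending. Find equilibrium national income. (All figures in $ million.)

Y = C + I + G = 400 + 0.79Y + 818 + 283.5
Y − 0.79Y = 1501.5
0.21Y = 1501.5, so Y = 1501.5/0.21 = 7150

Y = 7150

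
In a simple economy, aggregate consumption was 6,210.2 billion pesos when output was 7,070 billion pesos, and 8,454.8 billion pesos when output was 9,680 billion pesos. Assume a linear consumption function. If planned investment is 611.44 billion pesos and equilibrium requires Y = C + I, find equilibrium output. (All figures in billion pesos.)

MPC = (8454.8 − 6210.2)/(9680 − 7070) = 2244.6/2610 = 0.86
a = 6210.2 − 0.86(7070) = 130
Equilibrium: Y = 130 + 0.86Y + 611.44
0.14Y = 741.44, so Y = 741.44/0.14 = 5296

Y = 5296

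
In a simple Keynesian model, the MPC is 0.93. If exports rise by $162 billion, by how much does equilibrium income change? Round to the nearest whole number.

The multiplier is 1/(1 − MPC) = 1/0.07.
ΔY = 162/0.07 = 2314.29 ≈ 2314

ΔY ≈ 2314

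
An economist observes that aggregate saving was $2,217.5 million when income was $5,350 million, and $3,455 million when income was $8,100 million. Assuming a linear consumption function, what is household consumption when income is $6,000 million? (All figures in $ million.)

MPS = ΔS/ΔY = (3455 − 2217.5)/(8100 − 5350) = 1237.5/2750 = 0.45
MPC = 1 − MPS = 0.55
Autonomous saving = 2217.5 − 0.45(5350) = -190, so a = 190
C = 190 + 0.55(6000) = 190 + 3300 = 3490

C = 3490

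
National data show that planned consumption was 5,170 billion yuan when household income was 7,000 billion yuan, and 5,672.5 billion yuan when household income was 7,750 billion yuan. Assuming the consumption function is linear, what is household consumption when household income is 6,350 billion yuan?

MPC = (5672.5 − 5170)/(7750 − 7000) = 502.5/750 = 0.67
a = 5170 − 0.67(7000) = 5170 − 4690 = 480
C = 480 + 0.67(6350) = 480 + 4254.5 = 4734.5

C = 4734.5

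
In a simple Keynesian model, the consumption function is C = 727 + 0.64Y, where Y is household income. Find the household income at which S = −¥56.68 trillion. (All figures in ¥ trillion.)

S = Y − C = -727 + 0.36Y
-727 + 0.36Y = -56.68, so 0.36Y = 670.32 and Y = 1862

Y = 1862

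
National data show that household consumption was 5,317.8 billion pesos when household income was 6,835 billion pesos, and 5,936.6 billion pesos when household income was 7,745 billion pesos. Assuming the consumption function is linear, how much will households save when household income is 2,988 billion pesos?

S = 286.16

MPC = (5936.6 − 5317.8)/(7745 − 6835) = 618.8/910 = 0.68
a = 5317.8 − 0.68(6835) = 5317.8 − 4647.8 = 670
C = 670 + 0.68(2988) = 2701.84
S = 2988 − 2701.84 = 286.16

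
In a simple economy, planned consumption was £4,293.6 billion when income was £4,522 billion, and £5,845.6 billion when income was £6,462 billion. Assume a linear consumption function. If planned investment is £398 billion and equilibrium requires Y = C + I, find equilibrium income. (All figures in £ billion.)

MPC = (5845.6 − 4293.6)/(6462 − 4522) = 1552/1940 = 0.8
a = 4293.6 − 0.8(4522) = 676
Equilibrium: Y = 676 + 0.8Y + 398
0.2Y = 1074, so Y = 1074/0.2 = 5370

Y = 5370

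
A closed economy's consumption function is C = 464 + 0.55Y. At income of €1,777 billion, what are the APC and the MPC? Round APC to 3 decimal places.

MPC = 0.55 (the slope of the consumption function)
C = 464 + 0.55(1777) = 1441.35, so APC = 1441.35/1777 = 0.811

APC = 0.811; MPC = 0.55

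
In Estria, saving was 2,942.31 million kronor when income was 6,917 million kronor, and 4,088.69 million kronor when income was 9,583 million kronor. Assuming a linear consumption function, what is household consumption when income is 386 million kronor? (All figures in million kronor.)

C = 252.02

MPS = ΔS/ΔY = (4088.69 − 2942.31)/(9583 − 6917) = 1146.38/2666 = 0.43
MPC = 1 − MPS = 0.57
Autonomous saving = 2942.31 − 0.43(6917) = -32, so a = 32
C = 32 + 0.57(386) = 32 + 220.02 = 252.02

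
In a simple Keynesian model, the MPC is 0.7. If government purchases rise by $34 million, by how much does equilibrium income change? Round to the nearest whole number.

ΔY ≈ 113

The multiplier is 1/(1 − MPC) = 1/0.3.
ΔY = 34/0.3 = 113.33 ≈ 113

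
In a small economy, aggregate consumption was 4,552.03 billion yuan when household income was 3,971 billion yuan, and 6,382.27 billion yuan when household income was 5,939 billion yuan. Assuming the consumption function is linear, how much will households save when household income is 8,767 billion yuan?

S = -245.31

MPC = (6382.27 − 4552.03)/(5939 − 3971) = 1830.24/1968 = 0.93
a = 4552.03 − 0.93(3971) = 4552.03 − 3693.03 = 859
C = 859 + 0.93(8767) = 9012.31
S = 8767 − 9012.31 = -245.31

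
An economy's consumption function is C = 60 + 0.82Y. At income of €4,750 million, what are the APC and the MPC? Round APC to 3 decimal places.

MPC = 0.82 (the slope of the consumption function)
C = 60 + 0.82(4750) = 3955, so APC = 3955/4750 = 0.833

APC = 0.833; MPC = 0.82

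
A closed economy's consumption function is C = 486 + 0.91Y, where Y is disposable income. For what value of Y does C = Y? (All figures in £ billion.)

Y = 5400

At break-even, C = Y: 486 + 0.91Y = Y
0.09Y = 486, so Y = 486/0.09 = 5400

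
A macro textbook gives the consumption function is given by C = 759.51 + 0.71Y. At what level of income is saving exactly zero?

Y = 2619

At break-even, C = Y: 759.51 + 0.71Y = Y
0.29Y = 759.51, so Y = 759.51/0.29 = 2619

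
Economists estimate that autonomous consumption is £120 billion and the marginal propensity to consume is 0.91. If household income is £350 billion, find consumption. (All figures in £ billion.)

C = 120 + 0.91(350) = 120 + 318.5 = 438.5

C = 438.5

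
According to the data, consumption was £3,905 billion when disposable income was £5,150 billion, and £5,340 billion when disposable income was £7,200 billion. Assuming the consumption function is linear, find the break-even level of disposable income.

Y = 1000

MPC = (5340 − 3905)/(7200 − 5150) = 1435/2050 = 0.7
a = 3905 − 0.7(5150) = 3905 − 3605 = 300
Break-even: Y = a/(1−MPC) = 300/0.3 = 1000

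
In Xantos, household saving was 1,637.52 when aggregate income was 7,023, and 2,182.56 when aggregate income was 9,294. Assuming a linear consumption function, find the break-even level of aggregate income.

MPS = ΔS/ΔY = (2182.56 − 1637.52)/(9294 − 7023) = 545.04/2271 = 0.24
MPC = 1 − MPS = 0.76
From S(7023) = 1637.52: −a + 0.24(7023) = 1637.52, so a = 1685.52 − 1637.52 = 48
Break-even (S = 0): Y = a/MPS = 48/0.24 = 200

Y = 200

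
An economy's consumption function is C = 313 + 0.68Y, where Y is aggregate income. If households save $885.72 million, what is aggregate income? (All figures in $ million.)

Y = 3746

S = Y − C = -313 + 0.32Y
-313 + 0.32Y = 885.72, so 0.32Y = 1198.72 and Y = 3746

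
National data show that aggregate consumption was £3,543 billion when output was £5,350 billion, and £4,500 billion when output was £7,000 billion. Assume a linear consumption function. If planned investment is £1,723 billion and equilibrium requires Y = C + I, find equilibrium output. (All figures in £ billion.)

Y = 5150

MPC = (4500 − 3543)/(7000 − 5350) = 957/1650 = 0.58
a = 3543 − 0.58(5350) = 440
Equilibrium: Y = 440 + 0.58Y + 1723
0.42Y = 2163, so Y = 2163/0.42 = 5150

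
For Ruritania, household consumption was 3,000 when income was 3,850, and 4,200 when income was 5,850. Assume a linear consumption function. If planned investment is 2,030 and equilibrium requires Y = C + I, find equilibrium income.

MPC = (4200 − 3000)/(5850 − 3850) = 1200/2000 = 0.6
a = 3000 − 0.6(3850) = 690
Equilibrium: Y = 690 + 0.6Y + 2030
0.4Y = 2720, so Y = 2720/0.4 = 6800

Y = 6800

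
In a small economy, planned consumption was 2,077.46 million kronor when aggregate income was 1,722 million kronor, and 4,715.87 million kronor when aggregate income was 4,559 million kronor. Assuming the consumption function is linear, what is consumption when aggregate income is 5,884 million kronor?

MPC = (4715.87 − 2077.46)/(4559 − 1722) = 2638.41/2837 = 0.93
a = 2077.46 − 0.93(1722) = 2077.46 − 1601.46 = 476
C = 476 + 0.93(5884) = 476 + 5472.12 = 5948.12

C = 5948.12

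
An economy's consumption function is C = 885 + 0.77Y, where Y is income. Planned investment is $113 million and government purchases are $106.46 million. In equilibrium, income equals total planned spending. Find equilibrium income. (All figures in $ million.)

Y = 4802

Y = C + I + G = 885 + 0.77Y + 113 + 106.46
Y − 0.77Y = 1104.46
0.23Y = 1104.46, so Y = 1104.46/0.23 = 4802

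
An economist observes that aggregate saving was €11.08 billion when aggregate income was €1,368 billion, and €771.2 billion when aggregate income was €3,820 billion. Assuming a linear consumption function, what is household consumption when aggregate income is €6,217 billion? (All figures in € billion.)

MPS = ΔS/ΔY = (771.2 − 11.08)/(3820 − 1368) = 760.12/2452 = 0.31
MPC = 1 − MPS = 0.69
Autonomous saving = 11.08 − 0.31(1368) = -413, so a = 413
C = 413 + 0.69(6217) = 413 + 4289.73 = 4702.73

C = 4702.73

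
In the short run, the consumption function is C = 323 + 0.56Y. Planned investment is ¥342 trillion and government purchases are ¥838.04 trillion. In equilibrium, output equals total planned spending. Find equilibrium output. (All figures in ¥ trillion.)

Y = 3416

Y = C + I + G = 323 + 0.56Y + 342 + 838.04
Y − 0.56Y = 1503.04
0.44Y = 1503.04, so Y = 1503.04/0.44 = 3416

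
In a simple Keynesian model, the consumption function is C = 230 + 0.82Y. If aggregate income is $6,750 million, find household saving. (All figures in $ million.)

S = 985

C = 230 + 0.82(6750) = 230 + 5535 = 5765
S = Y − C = 6750 − 5765 = 985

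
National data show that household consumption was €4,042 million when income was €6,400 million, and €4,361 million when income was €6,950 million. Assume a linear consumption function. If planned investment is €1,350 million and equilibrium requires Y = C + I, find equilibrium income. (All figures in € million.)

MPC = (4361 − 4042)/(6950 − 6400) = 319/550 = 0.58
a = 4042 − 0.58(6400) = 330
Equilibrium: Y = 330 + 0.58Y + 1350
0.42Y = 1680, so Y = 1680/0.42 = 4000

Y = 4000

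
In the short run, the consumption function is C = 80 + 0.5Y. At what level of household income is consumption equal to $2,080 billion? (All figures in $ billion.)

80 + 0.5Y = 2080
0.5Y = 2000, so Y = 2000/0.5 = 4000

Y = 4000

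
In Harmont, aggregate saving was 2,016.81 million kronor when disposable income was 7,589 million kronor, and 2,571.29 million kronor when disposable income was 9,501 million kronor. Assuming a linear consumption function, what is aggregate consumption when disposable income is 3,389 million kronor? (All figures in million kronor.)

MPS = ΔS/ΔY = (2571.29 − 2016.81)/(9501 − 7589) = 554.48/1912 = 0.29
MPC = 1 − MPS = 0.71
Autonomous saving = 2016.81 − 0.29(7589) = -184, so a = 184
C = 184 + 0.71(3389) = 184 + 2406.19 = 2590.19

C = 2590.19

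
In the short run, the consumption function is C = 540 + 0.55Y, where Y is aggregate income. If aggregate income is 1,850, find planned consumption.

C = 540 + 0.55(1850) = 540 + 1017.5 = 1557.5

C = 1557.5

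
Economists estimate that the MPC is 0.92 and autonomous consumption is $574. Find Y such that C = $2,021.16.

Y = 1573

574 + 0.92Y = 2021.16
0.92Y = 1447.16, so Y = 1447.16/0.92 = 1573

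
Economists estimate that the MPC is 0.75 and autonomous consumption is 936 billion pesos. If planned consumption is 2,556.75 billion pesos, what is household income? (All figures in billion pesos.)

936 + 0.75Y = 2556.75
0.75Y = 1620.75, so Y = 1620.75/0.75 = 2161

Y = 2161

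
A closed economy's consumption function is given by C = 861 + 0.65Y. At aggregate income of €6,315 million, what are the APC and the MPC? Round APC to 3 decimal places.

MPC = 0.65 (the slope of the consumption function)
C = 861 + 0.65(6315) = 4965.75, so APC = 4965.75/6315 = 0.786

APC = 0.786; MPC = 0.65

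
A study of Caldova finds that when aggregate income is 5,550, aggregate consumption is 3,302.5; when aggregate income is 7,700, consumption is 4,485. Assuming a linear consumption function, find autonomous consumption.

a = 250

MPC = ΔC/ΔY = (4485 − 3302.5)/(7700 − 5550) = 1182.5/2150 = 0.55
a = C − MPC·Y = 3302.5 − 0.55(5550) = 3302.5 − 3052.5 = 250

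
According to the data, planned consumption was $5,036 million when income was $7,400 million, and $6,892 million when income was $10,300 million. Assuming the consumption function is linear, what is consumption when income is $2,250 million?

C = 1740

MPC = (6892 − 5036)/(10300 − 7400) = 1856/2900 = 0.64
a = 5036 − 0.64(7400) = 5036 − 4736 = 300
C = 300 + 0.64(2250) = 300 + 1440 = 1740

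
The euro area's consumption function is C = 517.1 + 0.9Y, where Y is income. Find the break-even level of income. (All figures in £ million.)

Y = 5171

At break-even, C = Y: 517.1 + 0.9Y = Y
0.1Y = 517.1, so Y = 517.1/0.1 = 5171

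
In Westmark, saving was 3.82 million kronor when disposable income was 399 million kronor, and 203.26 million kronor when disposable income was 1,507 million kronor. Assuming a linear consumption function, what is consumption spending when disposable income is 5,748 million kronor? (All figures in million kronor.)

C = 4781.36

MPS = ΔS/ΔY = (203.26 − 3.82)/(1507 − 399) = 199.44/1108 = 0.18
MPC = 1 − MPS = 0.82
Autonomous saving = 3.82 − 0.18(399) = -68, so a = 68
C = 68 + 0.82(5748) = 68 + 4713.36 = 4781.36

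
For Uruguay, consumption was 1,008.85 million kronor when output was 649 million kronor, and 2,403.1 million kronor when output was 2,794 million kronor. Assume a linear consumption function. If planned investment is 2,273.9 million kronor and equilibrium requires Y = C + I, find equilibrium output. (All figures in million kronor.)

MPC = (2403.1 − 1008.85)/(2794 − 649) = 1394.25/2145 = 0.65
a = 1008.85 − 0.65(649) = 587
Equilibrium: Y = 587 + 0.65Y + 2273.9
0.35Y = 2860.9, so Y = 2860.9/0.35 = 8174

Y = 8174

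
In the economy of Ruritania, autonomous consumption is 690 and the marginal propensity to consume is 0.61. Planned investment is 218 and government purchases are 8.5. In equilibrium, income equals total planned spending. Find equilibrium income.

Y = C + I + G = 690 + 0.61Y + 218 + 8.5
Y − 0.61Y = 916.5
0.39Y = 916.5, so Y = 916.5/0.39 = 2350

Y = 2350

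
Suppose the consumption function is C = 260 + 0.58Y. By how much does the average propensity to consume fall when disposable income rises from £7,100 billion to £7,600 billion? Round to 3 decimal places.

ΔAPC = 0.002

At Y = 7100: C = 260 + 0.58(7100) = 4378, APC = 4378/7100 = 0.6166
At Y = 7600: C = 4668, APC = 4668/7600 = 0.6142
Fall in APC = 0.6166 − 0.6142 = 0.0024 ≈ 0.002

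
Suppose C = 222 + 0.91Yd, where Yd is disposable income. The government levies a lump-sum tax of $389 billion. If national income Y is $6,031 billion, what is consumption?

C = 5356.22

Yd = Y − T = 6031 − 389 = 5642
C = 222 + 0.91(5642) = 222 + 5134.22 = 5356.22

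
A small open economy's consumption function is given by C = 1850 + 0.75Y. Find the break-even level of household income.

At break-even, C = Y: 1850 + 0.75Y = Y
0.25Y = 1850, so Y = 1850/0.25 = 7400

Y = 7400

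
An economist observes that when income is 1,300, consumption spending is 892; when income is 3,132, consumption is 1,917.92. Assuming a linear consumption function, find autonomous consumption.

MPC = ΔC/ΔY = (1917.92 − 892)/(3132 − 1300) = 1025.92/1832 = 0.56
a = C − MPC·Y = 892 − 0.56(1300) = 892 − 728 = 164

a = 164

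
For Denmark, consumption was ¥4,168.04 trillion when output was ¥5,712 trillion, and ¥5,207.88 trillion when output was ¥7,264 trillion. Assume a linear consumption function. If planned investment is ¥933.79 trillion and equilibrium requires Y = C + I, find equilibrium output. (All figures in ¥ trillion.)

MPC = (5207.88 − 4168.04)/(7264 − 5712) = 1039.84/1552 = 0.67
a = 4168.04 − 0.67(5712) = 341
Equilibrium: Y = 341 + 0.67Y + 933.79
0.33Y = 1274.79, so Y = 1274.79/0.33 = 3863

Y = 3863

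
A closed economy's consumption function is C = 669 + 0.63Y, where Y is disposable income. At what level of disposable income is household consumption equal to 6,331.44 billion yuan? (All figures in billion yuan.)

Y = 8988

669 + 0.63Y = 6331.44
0.63Y = 5662.44, so Y = 5662.44/0.63 = 8988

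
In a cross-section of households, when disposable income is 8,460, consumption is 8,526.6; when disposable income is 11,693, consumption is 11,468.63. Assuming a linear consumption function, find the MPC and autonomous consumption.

MPC = ΔC/ΔY = (11468.63 − 8526.6)/(11693 − 8460) = 2942.03/3233 = 0.91
a = C − MPC·Y = 8526.6 − 0.91(8460) = 8526.6 − 7698.6 = 828

MPC = 0.91; a = 828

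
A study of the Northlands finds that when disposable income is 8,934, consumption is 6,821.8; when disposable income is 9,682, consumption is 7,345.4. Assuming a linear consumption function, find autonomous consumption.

a = 568

MPC = ΔC/ΔY = (7345.4 − 6821.8)/(9682 − 8934) = 523.6/748 = 0.7
a = C − MPC·Y = 6821.8 − 0.7(8934) = 6821.8 − 6253.8 = 568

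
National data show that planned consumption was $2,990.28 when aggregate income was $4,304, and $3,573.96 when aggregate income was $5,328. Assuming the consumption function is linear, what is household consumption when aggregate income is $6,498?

C = 4240.86

MPC = (3573.96 − 2990.28)/(5328 − 4304) = 583.68/1024 = 0.57
a = 2990.28 − 0.57(4304) = 2990.28 − 2453.28 = 537
C = 537 + 0.57(6498) = 537 + 3703.86 = 4240.86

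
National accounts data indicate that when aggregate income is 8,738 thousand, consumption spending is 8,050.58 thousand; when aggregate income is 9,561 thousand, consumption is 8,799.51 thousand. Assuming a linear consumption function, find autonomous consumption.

MPC = ΔC/ΔY = (8799.51 − 8050.58)/(9561 − 8738) = 748.93/823 = 0.91
a = C − MPC·Y = 8050.58 − 0.91(8738) = 8050.58 − 7951.58 = 99

a = 99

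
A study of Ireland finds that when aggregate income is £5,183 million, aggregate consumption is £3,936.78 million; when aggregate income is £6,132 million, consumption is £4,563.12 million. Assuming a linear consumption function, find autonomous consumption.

MPC = ΔC/ΔY = (4563.12 − 3936.78)/(6132 − 5183) = 626.34/949 = 0.66
a = C − MPC·Y = 3936.78 − 0.66(5183) = 3936.78 − 3420.78 = 516

a = 516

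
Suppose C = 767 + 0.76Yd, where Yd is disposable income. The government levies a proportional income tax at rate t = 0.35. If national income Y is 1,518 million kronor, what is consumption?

Yd = (1 − 0.35)(1518) = 0.65(1518) = 986.7
C = 767 + 0.76(986.7) = 767 + 749.892 = 1516.892

C = 1516.892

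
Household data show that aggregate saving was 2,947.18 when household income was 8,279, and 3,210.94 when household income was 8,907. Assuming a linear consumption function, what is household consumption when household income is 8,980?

MPS = ΔS/ΔY = (3210.94 − 2947.18)/(8907 − 8279) = 263.76/628 = 0.42
MPC = 1 − MPS = 0.58
Autonomous saving = 2947.18 − 0.42(8279) = -530, so a = 530
C = 530 + 0.58(8980) = 530 + 5208.4 = 5738.4

C = 5738.4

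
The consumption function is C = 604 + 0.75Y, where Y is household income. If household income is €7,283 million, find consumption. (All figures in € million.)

C = 6066.25

C = 604 + 0.75(7283) = 604 + 5462.25 = 6066.25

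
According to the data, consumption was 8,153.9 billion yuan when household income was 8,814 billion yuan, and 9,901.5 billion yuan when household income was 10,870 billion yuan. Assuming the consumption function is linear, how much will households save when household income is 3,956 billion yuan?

MPC = (9901.5 − 8153.9)/(10870 − 8814) = 1747.6/2056 = 0.85
a = 8153.9 − 0.85(8814) = 8153.9 − 7491.9 = 662
C = 662 + 0.85(3956) = 4024.6
S = 3956 − 4024.6 = -68.6

S = -68.6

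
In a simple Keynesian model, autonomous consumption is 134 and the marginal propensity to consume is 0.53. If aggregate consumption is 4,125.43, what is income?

134 + 0.53Y = 4125.43
0.53Y = 3991.43, so Y = 3991.43/0.53 = 7531

Y = 7531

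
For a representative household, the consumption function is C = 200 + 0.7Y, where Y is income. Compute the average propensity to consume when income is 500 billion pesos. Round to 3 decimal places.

C = 200 + 0.7(500) = 550
APC = C/Y = 550/500 = 1.100

APC = 1.100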